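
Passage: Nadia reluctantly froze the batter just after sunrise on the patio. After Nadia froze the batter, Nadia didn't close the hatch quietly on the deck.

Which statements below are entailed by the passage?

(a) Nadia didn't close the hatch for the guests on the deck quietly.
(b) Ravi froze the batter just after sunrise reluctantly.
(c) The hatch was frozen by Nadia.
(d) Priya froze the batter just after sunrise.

(a)

(a) Entailed — under negation, adding a further restriction is entailed: if no such closing event occurred, none occurred for the guests either.
(b) Not entailed — the passage has Nadia freezing the batter, not Ravi.
(c) Not entailed — Nadia froze the batter, not the hatch; the hatch belongs to the closing event.
(d) Not entailed — the passage has Nadia freezing the batter, not Priya.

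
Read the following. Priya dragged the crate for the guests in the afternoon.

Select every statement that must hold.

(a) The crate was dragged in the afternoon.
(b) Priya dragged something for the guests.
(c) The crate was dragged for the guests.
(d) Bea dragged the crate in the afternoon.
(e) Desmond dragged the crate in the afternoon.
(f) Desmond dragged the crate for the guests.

(a) Entailed — the original entails any weakening of itself; this just drops 'for the guests' and generalizes the agent.
(b) Entailed — this follows by dropping conjuncts from the dragging event's description.
(c) Entailed — every conjunct here is already in the original dragging event.
(d) Not entailed — the passage has Priya dragging the crate, not Bea.
(e) Not entailed — the passage has Priya dragging the crate, not Desmond.
(f) Not entailed — the passage has Priya dragging the crate, not Desmond.

(a), (b), (c)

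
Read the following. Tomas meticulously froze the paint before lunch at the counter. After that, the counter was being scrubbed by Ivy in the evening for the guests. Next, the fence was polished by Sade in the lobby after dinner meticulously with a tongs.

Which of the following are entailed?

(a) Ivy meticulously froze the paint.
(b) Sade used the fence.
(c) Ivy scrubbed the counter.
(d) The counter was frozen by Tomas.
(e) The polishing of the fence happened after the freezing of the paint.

(a) Not entailed — the passage has Tomas freezing the paint, not Ivy.
(b) Not entailed — the fence is the patient, not an instrument — Sade used a tongs.
(c) Entailed — 'scrub' is an activity; 'was scrubbing' entails that some scrubbing happened, so 'scrubbed' holds.
(d) Not entailed — Tomas froze the paint, not the counter; the counter belongs to the scrubbing event.
(e) Entailed — the narrative places the freezing before the polishing.

(c), (e)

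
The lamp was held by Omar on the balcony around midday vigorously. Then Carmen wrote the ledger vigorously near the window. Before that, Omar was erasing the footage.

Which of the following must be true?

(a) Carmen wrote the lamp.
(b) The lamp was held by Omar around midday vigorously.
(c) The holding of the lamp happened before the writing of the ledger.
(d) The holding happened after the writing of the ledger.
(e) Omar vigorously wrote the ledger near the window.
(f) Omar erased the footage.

(b), (c)

(a) Not entailed — Carmen wrote the ledger, not the lamp; the lamp belongs to the holding event.
(b) Entailed — every conjunct here is already in the original holding event.
(c) Entailed — the narrative places the holding before the writing.
(d) Not entailed — the narrative places the holding before the writing, not after.
(e) Not entailed — the passage has Carmen writing the ledger, not Omar.
(f) Not entailed — 'was erasing' is progressive on an accomplishment; it does not entail the completed 'erased'.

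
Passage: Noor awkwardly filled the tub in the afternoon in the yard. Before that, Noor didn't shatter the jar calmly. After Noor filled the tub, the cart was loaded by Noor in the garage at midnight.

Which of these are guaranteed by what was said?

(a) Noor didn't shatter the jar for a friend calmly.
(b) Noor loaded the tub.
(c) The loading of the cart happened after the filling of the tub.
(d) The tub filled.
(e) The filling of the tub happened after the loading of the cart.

(a), (c), (d)

(a) Entailed — under negation, adding a further restriction is entailed: if no such shattering event occurred, none occurred for a friend either.
(b) Not entailed — Noor loaded the cart, not the tub; the tub belongs to the filling event.
(c) Entailed — the narrative places the filling before the loading.
(d) Entailed — 'Noor filled the tub' is causative; it entails the inchoative 'the tub filled'.
(e) Not entailed — the narrative places the filling before the loading, not after.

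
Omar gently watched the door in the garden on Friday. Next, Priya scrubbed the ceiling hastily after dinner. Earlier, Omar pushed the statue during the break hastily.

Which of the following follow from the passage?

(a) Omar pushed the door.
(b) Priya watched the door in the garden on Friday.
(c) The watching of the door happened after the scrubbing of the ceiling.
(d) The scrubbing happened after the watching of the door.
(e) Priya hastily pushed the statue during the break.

(a) Not entailed — Omar pushed the statue, not the door; the door belongs to the watching event.
(b) Not entailed — the passage has Omar watching the door, not Priya.
(c) Not entailed — the narrative places the watching before the scrubbing, not after.
(d) Entailed — the narrative places the watching before the scrubbing.
(e) Not entailed — the passage has Omar pushing the statue, not Priya.

(d)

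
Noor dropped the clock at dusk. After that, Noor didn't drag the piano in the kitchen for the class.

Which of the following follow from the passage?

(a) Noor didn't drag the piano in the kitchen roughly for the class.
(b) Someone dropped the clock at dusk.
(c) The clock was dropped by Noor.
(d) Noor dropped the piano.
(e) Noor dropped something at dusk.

(a), (b), (c), (e)

(a) Entailed — under negation, adding a further restriction is entailed: if no such dragging event occurred, none occurred roughly either.
(b) Entailed — every conjunct here is already in the original dropping event.
(c) Entailed — dropping 'at dusk' leaves a sub-description the original still satisfies.
(d) Not entailed — Noor dropped the clock, not the piano; the piano belongs to the dragging event.
(e) Entailed — this follows by dropping conjuncts from the dropping event's description.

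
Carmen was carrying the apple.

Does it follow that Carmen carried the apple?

yes

'carry' is atelic; if Carmen was carrying the apple, then Carmen carried the apple (for some time).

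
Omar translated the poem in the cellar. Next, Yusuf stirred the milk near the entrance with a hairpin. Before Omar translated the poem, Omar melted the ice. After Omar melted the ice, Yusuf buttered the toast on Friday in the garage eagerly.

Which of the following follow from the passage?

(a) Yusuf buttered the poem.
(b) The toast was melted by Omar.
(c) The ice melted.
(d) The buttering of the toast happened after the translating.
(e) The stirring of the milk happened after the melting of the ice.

(a) Not entailed — Yusuf buttered the toast, not the poem; the poem belongs to the translating event.
(b) Not entailed — Omar melted the ice, not the toast; the toast belongs to the buttering event.
(c) Entailed — 'Omar melted the ice' is causative; it entails the inchoative 'the ice melted'.
(d) Not entailed — the narrative doesn't order the translating relative to the buttering.
(e) Entailed — the narrative places the melting before the stirring.

(c), (e)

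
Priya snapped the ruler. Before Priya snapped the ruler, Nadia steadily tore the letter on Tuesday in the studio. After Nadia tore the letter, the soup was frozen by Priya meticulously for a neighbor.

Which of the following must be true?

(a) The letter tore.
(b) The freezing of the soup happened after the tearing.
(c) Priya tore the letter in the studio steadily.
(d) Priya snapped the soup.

(a), (b)

(a) Entailed — 'Nadia tore the letter' is causative; it entails the inchoative 'the letter tore'.
(b) Entailed — the narrative places the tearing before the freezing.
(c) Not entailed — the passage has Nadia tearing the letter, not Priya.
(d) Not entailed — Priya snapped the ruler, not the soup; the soup belongs to the freezing event.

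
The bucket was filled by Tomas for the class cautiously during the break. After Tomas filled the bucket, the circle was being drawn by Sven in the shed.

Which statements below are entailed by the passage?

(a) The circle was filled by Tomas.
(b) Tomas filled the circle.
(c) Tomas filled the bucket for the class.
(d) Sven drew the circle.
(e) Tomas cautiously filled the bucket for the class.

(a) Not entailed — Tomas filled the bucket, not the circle; the circle belongs to the drawing event.
(b) Not entailed — Tomas filled the bucket, not the circle; the circle belongs to the drawing event.
(c) Entailed — dropping 'during the break', 'cautiously' leaves a sub-description the original still satisfies.
(d) Not entailed — 'was drawing' is progressive on an accomplishment; it does not entail the completed 'drew'.
(e) Entailed — this follows by dropping conjuncts from the filling event's description.

(c), (e)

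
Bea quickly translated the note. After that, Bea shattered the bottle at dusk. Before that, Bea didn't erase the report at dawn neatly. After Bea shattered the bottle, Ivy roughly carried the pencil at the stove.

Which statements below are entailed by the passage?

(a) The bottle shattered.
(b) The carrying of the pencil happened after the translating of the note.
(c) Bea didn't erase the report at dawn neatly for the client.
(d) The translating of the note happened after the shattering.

(a), (b), (c)

(a) Entailed — 'Bea shattered the bottle' is causative; it entails the inchoative 'the bottle shattered'.
(b) Entailed — the narrative places the translating before the carrying.
(c) Entailed — under negation, adding a further restriction is entailed: if no such erasing event occurred, none occurred for the client either.
(d) Not entailed — the narrative places the translating before the shattering, not after.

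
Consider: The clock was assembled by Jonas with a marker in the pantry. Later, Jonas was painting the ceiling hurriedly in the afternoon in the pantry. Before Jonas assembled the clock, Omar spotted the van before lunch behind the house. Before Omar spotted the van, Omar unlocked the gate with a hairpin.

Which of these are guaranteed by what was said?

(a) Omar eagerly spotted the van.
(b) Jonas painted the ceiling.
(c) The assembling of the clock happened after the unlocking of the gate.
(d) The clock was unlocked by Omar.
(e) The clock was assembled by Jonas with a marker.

(c), (e)

(a) Not entailed — 'eagerly' adds information not in the original event.
(b) Not entailed — 'was painting' is progressive on an accomplishment; it does not entail the completed 'painted'.
(c) Entailed — the narrative places the unlocking before the assembling.
(d) Not entailed — Omar unlocked the gate, not the clock; the clock belongs to the assembling event.
(e) Entailed — dropping 'in the pantry' leaves a sub-description the original still satisfies.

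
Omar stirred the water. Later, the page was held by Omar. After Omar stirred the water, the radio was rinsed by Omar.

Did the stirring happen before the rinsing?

The narrative orders the stirring before the rinsing.

yes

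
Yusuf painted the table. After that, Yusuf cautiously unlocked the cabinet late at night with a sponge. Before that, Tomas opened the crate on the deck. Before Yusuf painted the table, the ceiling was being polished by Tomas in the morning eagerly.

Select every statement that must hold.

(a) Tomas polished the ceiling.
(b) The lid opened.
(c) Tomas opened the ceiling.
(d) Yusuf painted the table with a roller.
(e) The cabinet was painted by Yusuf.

(a) Entailed — 'polish' is an activity; 'was polishing' entails that some polishing happened, so 'polished' holds.
(b) Not entailed — the crate is what opened, not the lid.
(c) Not entailed — Tomas opened the crate, not the ceiling; the ceiling belongs to the polishing event.
(d) Not entailed — 'with a roller' adds information not in the original event.
(e) Not entailed — Yusuf painted the table, not the cabinet; the cabinet belongs to the unlocking event.

(a)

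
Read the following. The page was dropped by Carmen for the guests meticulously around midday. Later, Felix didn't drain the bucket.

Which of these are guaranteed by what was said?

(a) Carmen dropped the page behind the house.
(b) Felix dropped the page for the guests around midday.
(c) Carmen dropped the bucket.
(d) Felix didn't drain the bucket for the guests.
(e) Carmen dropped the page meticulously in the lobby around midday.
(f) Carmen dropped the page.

(d), (f)

(a) Not entailed — 'behind the house' adds information not in the original event.
(b) Not entailed — the passage has Carmen dropping the page, not Felix.
(c) Not entailed — Carmen dropped the page, not the bucket; the bucket belongs to the draining event.
(d) Entailed — under negation, adding a further restriction is entailed: if no such draining event occurred, none occurred for the guests either.
(e) Not entailed — 'in the lobby' adds information not in the original event.
(f) Entailed — this follows by dropping conjuncts from the dropping event's description.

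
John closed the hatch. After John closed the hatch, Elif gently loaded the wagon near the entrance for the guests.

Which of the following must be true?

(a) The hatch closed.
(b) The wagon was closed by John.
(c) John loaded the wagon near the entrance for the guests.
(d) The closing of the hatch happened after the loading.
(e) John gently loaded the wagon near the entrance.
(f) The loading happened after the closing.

(a), (f)

(a) Entailed — 'John closed the hatch' is causative; it entails the inchoative 'the hatch closed'.
(b) Not entailed — John closed the hatch, not the wagon; the wagon belongs to the loading event.
(c) Not entailed — the passage has Elif loading the wagon, not John.
(d) Not entailed — the narrative places the closing before the loading, not after.
(e) Not entailed — the passage has Elif loading the wagon, not John.
(f) Entailed — the narrative places the closing before the loading.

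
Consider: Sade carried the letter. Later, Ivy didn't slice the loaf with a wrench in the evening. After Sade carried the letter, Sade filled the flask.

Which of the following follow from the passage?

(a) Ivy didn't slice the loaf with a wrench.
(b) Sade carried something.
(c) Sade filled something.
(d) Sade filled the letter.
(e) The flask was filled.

(a) Not entailed — dropping 'in the evening' under negation is not valid — the original leaves open that Ivy sliced the loaf some other way.
(b) Entailed — this follows by dropping conjuncts from the carrying event's description.
(c) Entailed — this follows by dropping conjuncts from the filling event's description.
(d) Not entailed — Sade filled the flask, not the letter; the letter belongs to the carrying event.
(e) Entailed — every conjunct here is already in the original filling event.

(b), (c), (e)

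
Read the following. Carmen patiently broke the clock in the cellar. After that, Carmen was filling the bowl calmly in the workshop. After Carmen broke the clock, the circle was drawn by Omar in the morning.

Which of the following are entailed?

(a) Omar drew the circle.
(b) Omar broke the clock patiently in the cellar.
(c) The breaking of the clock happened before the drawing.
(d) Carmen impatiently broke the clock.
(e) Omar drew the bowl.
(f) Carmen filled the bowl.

(a), (c)

(a) Entailed — this follows by dropping conjuncts from the drawing event's description.
(b) Not entailed — the passage has Carmen breaking the clock, not Omar.
(c) Entailed — the narrative places the breaking before the drawing.
(d) Not entailed — 'impatiently' adds a manner not in (and inconsistent with) the original.
(e) Not entailed — Omar drew the circle, not the bowl; the bowl belongs to the filling event.
(f) Not entailed — 'was filling' is progressive on an accomplishment; it does not entail the completed 'filled'.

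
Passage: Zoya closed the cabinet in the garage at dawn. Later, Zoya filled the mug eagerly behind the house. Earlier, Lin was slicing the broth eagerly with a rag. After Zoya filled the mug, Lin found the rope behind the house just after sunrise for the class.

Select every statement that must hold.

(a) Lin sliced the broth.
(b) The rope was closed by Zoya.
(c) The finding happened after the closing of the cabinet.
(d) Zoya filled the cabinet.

(c)

(a) Not entailed — 'was slicing' is progressive on an accomplishment; it does not entail the completed 'sliced'.
(b) Not entailed — Zoya closed the cabinet, not the rope; the rope belongs to the finding event.
(c) Entailed — the narrative places the closing before the finding.
(d) Not entailed — Zoya filled the mug, not the cabinet; the cabinet belongs to the closing event.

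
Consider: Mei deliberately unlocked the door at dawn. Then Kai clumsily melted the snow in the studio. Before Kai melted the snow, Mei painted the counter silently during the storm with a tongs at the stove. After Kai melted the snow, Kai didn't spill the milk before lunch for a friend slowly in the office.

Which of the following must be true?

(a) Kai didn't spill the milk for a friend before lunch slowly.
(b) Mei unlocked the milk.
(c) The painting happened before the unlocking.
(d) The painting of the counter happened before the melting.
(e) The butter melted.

(a) Not entailed — dropping 'in the office' under negation is not valid — the original leaves open that Kai spilled the milk some other way.
(b) Not entailed — Mei unlocked the door, not the milk; the milk belongs to the spilling event.
(c) Not entailed — the narrative doesn't order the painting relative to the unlocking.
(d) Entailed — the narrative places the painting before the melting.
(e) Not entailed — the snow is what melted, not the butter.

(d)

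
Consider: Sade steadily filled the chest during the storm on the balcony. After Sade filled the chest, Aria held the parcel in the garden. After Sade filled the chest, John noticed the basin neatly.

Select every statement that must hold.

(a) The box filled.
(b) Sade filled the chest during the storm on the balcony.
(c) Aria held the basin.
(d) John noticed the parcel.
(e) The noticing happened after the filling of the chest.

(a) Not entailed — the chest is what filled, not the box.
(b) Entailed — the original entails any weakening of itself; this just drops 'steadily'.
(c) Not entailed — Aria held the parcel, not the basin; the basin belongs to the noticing event.
(d) Not entailed — John noticed the basin, not the parcel; the parcel belongs to the holding event.
(e) Entailed — the narrative places the filling before the noticing.

(b), (e)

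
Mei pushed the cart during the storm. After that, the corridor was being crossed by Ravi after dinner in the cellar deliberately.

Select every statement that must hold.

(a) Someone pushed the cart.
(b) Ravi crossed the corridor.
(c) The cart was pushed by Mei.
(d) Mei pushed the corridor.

(a), (c)

(a) Entailed — dropping 'during the storm' and generalizing the agent leaves a sub-description the original still satisfies.
(b) Not entailed — 'was crossing' is progressive on an accomplishment; it does not entail the completed 'crossed'.
(c) Entailed — dropping 'during the storm' leaves a sub-description the original still satisfies.
(d) Not entailed — Mei pushed the cart, not the corridor; the corridor belongs to the crossing event.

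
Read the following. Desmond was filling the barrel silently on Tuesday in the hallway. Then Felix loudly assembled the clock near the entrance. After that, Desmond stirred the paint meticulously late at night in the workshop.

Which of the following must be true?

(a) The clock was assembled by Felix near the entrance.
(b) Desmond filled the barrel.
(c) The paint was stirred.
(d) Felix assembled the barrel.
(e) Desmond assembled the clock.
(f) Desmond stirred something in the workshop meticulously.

(a) Entailed — the original entails any weakening of itself; this just drops 'loudly'.
(b) Not entailed — 'was filling' is progressive on an accomplishment; it does not entail the completed 'filled'.
(c) Entailed — every conjunct here is already in the original stirring event.
(d) Not entailed — Felix assembled the clock, not the barrel; the barrel belongs to the filling event.
(e) Not entailed — the passage has Felix assembling the clock, not Desmond.
(f) Entailed — every conjunct here is already in the original stirring event.

(a), (c), (f)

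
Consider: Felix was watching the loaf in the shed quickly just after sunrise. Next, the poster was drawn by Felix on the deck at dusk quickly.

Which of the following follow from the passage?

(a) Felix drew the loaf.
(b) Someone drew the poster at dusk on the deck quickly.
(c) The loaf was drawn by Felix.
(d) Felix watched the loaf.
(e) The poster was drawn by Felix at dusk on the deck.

(a) Not entailed — Felix drew the poster, not the loaf; the loaf belongs to the watching event.
(b) Entailed — the original entails any weakening of itself; this just generalizes the agent.
(c) Not entailed — Felix drew the poster, not the loaf; the loaf belongs to the watching event.
(d) Entailed — 'watch' is an activity; 'was watching' entails that some watching happened, so 'watched' holds.
(e) Entailed — this follows by dropping conjuncts from the drawing event's description.

(b), (d), (e)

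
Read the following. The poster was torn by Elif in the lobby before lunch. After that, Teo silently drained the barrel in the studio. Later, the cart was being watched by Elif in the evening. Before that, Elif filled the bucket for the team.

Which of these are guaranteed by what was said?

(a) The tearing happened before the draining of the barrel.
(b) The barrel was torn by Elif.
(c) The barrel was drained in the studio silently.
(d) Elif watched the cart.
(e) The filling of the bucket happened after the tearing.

(a), (c), (d)

(a) Entailed — the narrative places the tearing before the draining.
(b) Not entailed — Elif tore the poster, not the barrel; the barrel belongs to the draining event.
(c) Entailed — every conjunct here is already in the original draining event.
(d) Entailed — 'watch' is an activity; 'was watching' entails that some watching happened, so 'watched' holds.
(e) Not entailed — the narrative doesn't order the tearing relative to the filling.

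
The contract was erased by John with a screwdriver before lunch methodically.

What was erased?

'the contract' marks the patient of the erasing event.

the contract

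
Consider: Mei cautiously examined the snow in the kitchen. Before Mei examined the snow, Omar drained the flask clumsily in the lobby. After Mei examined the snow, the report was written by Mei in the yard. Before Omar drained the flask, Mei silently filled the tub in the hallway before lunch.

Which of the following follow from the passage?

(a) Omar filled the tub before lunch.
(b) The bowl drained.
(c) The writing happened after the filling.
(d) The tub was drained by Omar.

(c)

(a) Not entailed — the passage has Mei filling the tub, not Omar.
(b) Not entailed — the flask is what drained, not the bowl.
(c) Entailed — the narrative places the filling before the writing.
(d) Not entailed — Omar drained the flask, not the tub; the tub belongs to the filling event.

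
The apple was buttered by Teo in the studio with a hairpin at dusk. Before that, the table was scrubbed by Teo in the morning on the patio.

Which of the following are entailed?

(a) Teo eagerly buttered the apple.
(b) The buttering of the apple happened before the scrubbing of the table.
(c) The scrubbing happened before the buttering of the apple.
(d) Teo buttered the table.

(c)

(a) Not entailed — 'eagerly' adds information not in the original event.
(b) Not entailed — the narrative places the scrubbing before the buttering, not after.
(c) Entailed — the narrative places the scrubbing before the buttering.
(d) Not entailed — Teo buttered the apple, not the table; the table belongs to the scrubbing event.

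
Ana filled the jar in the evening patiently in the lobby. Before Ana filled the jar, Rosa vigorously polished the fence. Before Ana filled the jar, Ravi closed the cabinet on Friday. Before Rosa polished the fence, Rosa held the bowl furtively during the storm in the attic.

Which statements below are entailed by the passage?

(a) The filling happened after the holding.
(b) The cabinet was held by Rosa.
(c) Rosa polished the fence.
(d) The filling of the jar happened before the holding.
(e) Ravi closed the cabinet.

(a) Entailed — the narrative places the holding before the filling.
(b) Not entailed — Rosa held the bowl, not the cabinet; the cabinet belongs to the closing event.
(c) Entailed — the original entails any weakening of itself; this just drops 'vigorously'.
(d) Not entailed — the narrative places the holding before the filling, not after.
(e) Entailed — this follows by dropping conjuncts from the closing event's description.

(a), (c), (e)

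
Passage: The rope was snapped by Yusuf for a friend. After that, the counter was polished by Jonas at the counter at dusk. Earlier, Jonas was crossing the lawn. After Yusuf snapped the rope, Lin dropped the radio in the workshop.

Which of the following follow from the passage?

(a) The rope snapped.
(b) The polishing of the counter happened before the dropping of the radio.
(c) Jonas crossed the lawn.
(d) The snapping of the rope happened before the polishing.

(a), (d)

(a) Entailed — 'Yusuf snapped the rope' is causative; it entails the inchoative 'the rope snapped'.
(b) Not entailed — the narrative doesn't order the polishing relative to the dropping.
(c) Not entailed — 'was crossing' is progressive on an accomplishment; it does not entail the completed 'crossed'.
(d) Entailed — the narrative places the snapping before the polishing.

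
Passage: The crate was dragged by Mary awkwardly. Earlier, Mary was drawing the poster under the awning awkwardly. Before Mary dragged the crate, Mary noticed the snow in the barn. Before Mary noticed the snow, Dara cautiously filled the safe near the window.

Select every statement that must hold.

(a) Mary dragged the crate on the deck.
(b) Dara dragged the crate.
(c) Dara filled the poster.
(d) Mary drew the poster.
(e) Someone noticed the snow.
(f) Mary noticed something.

(e), (f)

(a) Not entailed — 'on the deck' adds information not in the original event.
(b) Not entailed — the passage has Mary dragging the crate, not Dara.
(c) Not entailed — Dara filled the safe, not the poster; the poster belongs to the drawing event.
(d) Not entailed — 'was drawing' is progressive on an accomplishment; it does not entail the completed 'drew'.
(e) Entailed — this follows by dropping conjuncts from the noticing event's description.
(f) Entailed — this follows by dropping conjuncts from the noticing event's description.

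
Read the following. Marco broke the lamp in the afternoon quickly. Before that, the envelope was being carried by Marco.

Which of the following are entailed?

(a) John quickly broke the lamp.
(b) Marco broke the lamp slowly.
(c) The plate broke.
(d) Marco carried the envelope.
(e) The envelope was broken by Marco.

(d)

(a) Not entailed — the passage has Marco breaking the lamp, not John.
(b) Not entailed — 'slowly' adds a manner not in (and inconsistent with) the original.
(c) Not entailed — the lamp is what broke, not the plate.
(d) Entailed — 'carry' is an activity; 'was carrying' entails that some carrying happened, so 'carried' holds.
(e) Not entailed — Marco broke the lamp, not the envelope; the envelope belongs to the carrying event.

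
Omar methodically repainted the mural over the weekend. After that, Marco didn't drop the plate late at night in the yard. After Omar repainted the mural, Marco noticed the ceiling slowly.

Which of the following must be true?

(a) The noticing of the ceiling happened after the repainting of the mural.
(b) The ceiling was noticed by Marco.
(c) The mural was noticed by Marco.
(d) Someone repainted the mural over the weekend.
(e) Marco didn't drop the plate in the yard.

(a) Entailed — the narrative places the repainting before the noticing.
(b) Entailed — every conjunct here is already in the original noticing event.
(c) Not entailed — Marco noticed the ceiling, not the mural; the mural belongs to the repainting event.
(d) Entailed — this follows by dropping conjuncts from the repainting event's description.
(e) Not entailed — dropping 'late at night' under negation is not valid — the original leaves open that Marco dropped the plate some other way.

(a), (b), (d)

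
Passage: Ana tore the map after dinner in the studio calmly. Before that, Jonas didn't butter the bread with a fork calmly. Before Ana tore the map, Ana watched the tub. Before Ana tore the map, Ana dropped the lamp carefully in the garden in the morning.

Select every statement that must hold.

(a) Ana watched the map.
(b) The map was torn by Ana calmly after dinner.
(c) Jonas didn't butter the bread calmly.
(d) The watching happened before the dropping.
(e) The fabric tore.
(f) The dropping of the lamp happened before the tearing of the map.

(b), (f)

(a) Not entailed — Ana watched the tub, not the map; the map belongs to the tearing event.
(b) Entailed — the original entails any weakening of itself; this just drops 'in the studio'.
(c) Not entailed — dropping 'with a fork' under negation is not valid — the original leaves open that Jonas buttered the bread some other way.
(d) Not entailed — the narrative doesn't order the watching relative to the dropping.
(e) Not entailed — the map is what tore, not the fabric.
(f) Entailed — the narrative places the dropping before the tearing.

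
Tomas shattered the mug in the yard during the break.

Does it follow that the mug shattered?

yes

'Tomas shattered the mug' is the causative; it entails the inchoative 'the mug shattered'.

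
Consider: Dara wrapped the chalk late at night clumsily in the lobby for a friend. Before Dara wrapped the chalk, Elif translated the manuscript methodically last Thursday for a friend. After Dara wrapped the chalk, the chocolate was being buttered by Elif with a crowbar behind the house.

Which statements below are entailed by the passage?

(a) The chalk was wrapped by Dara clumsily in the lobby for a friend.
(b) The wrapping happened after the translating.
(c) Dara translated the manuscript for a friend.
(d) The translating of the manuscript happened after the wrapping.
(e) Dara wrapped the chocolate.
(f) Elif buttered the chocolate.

(a) Entailed — the original entails any weakening of itself; this just drops 'late at night'.
(b) Entailed — the narrative places the translating before the wrapping.
(c) Not entailed — the passage has Elif translating the manuscript, not Dara.
(d) Not entailed — the narrative places the translating before the wrapping, not after.
(e) Not entailed — Dara wrapped the chalk, not the chocolate; the chocolate belongs to the buttering event.
(f) Not entailed — 'was buttering' is progressive on an accomplishment; it does not entail the completed 'buttered'.

(a), (b)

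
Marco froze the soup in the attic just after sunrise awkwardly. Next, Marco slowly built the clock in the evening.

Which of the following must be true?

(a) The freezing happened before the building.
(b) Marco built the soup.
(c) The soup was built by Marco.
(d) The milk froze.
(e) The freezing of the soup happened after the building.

(a) Entailed — the narrative places the freezing before the building.
(b) Not entailed — Marco built the clock, not the soup; the soup belongs to the freezing event.
(c) Not entailed — Marco built the clock, not the soup; the soup belongs to the freezing event.
(d) Not entailed — the soup is what froze, not the milk.
(e) Not entailed — the narrative places the freezing before the building, not after.

(a)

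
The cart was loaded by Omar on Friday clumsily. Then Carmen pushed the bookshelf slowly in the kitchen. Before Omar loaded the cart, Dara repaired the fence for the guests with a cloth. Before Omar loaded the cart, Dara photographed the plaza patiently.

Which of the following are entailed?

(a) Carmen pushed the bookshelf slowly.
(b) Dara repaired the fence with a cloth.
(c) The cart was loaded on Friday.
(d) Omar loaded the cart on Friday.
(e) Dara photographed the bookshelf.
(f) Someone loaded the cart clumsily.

(a) Entailed — dropping 'in the kitchen' leaves a sub-description the original still satisfies.
(b) Entailed — dropping 'for the guests' leaves a sub-description the original still satisfies.
(c) Entailed — this follows by dropping conjuncts from the loading event's description.
(d) Entailed — this follows by dropping conjuncts from the loading event's description.
(e) Not entailed — Dara photographed the plaza, not the bookshelf; the bookshelf belongs to the pushing event.
(f) Entailed — dropping 'on Friday' and generalizing the agent leaves a sub-description the original still satisfies.

(a), (b), (c), (d), (f)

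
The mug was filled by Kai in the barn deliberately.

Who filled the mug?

Kai

'Kai' marks the agent of the filling event.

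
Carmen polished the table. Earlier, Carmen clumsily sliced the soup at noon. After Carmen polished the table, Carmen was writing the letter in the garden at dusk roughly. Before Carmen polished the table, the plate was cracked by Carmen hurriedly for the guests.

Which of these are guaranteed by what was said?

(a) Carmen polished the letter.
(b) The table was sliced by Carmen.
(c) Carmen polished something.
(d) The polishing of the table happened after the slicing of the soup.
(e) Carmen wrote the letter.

(a) Not entailed — Carmen polished the table, not the letter; the letter belongs to the writing event.
(b) Not entailed — Carmen sliced the soup, not the table; the table belongs to the polishing event.
(c) Entailed — this follows by dropping conjuncts from the polishing event's description.
(d) Entailed — the narrative places the slicing before the polishing.
(e) Not entailed — 'was writing' is progressive on an accomplishment; it does not entail the completed 'wrote'.

(c), (d)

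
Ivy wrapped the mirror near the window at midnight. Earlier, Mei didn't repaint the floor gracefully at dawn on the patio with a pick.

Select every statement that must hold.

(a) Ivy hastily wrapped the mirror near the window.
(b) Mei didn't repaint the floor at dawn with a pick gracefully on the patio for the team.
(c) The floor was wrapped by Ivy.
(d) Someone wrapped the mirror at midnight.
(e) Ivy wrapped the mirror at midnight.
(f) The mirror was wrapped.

(a) Not entailed — 'hastily' adds information not in the original event.
(b) Entailed — under negation, adding a further restriction is entailed: if no such repainting event occurred, none occurred for the team either.
(c) Not entailed — Ivy wrapped the mirror, not the floor; the floor belongs to the repainting event.
(d) Entailed — dropping 'near the window' and generalizing the agent leaves a sub-description the original still satisfies.
(e) Entailed — the original entails any weakening of itself; this just drops 'near the window'.
(f) Entailed — the original entails any weakening of itself; this just drops 'at midnight', 'near the window' and generalizes the agent.

(b), (d), (e), (f)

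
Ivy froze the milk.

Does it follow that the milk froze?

'Ivy froze the milk' is the causative; it entails the inchoative 'the milk froze'.

yes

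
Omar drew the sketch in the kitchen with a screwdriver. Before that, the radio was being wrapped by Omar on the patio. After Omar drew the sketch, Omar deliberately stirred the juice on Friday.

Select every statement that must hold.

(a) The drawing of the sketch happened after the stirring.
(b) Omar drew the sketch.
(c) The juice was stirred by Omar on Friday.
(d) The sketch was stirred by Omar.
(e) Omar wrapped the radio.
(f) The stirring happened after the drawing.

(b), (c), (f)

(a) Not entailed — the narrative places the drawing before the stirring, not after.
(b) Entailed — the original entails any weakening of itself; this just drops 'in the kitchen', 'with a screwdriver'.
(c) Entailed — this follows by dropping conjuncts from the stirring event's description.
(d) Not entailed — Omar stirred the juice, not the sketch; the sketch belongs to the drawing event.
(e) Not entailed — 'was wrapping' is progressive on an accomplishment; it does not entail the completed 'wrapped'.
(f) Entailed — the narrative places the drawing before the stirring.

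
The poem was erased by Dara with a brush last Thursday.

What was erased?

the poem

'the poem' marks the patient of the erasing event.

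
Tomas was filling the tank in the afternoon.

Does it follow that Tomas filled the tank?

no

'was filling' is progressive; for an accomplishment like 'fill the tank', it doesn't entail completion.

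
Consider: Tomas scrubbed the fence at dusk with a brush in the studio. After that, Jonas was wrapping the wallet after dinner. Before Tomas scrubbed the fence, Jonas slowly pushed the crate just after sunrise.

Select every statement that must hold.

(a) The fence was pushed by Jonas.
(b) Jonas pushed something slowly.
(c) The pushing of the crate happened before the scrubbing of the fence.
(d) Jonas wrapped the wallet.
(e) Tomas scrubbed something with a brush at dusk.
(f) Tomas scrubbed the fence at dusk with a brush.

(b), (c), (e), (f)

(a) Not entailed — Jonas pushed the crate, not the fence; the fence belongs to the scrubbing event.
(b) Entailed — the original entails any weakening of itself; this just drops 'just after sunrise' and generalizes the patient.
(c) Entailed — the narrative places the pushing before the scrubbing.
(d) Not entailed — 'was wrapping' is progressive on an accomplishment; it does not entail the completed 'wrapped'.
(e) Entailed — every conjunct here is already in the original scrubbing event.
(f) Entailed — every conjunct here is already in the original scrubbing event.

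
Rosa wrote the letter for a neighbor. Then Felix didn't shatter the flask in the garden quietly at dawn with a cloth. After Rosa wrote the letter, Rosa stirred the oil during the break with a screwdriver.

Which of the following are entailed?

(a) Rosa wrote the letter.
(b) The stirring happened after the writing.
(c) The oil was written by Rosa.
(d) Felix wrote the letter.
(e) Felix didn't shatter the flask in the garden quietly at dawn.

(a) Entailed — every conjunct here is already in the original writing event.
(b) Entailed — the narrative places the writing before the stirring.
(c) Not entailed — Rosa wrote the letter, not the oil; the oil belongs to the stirring event.
(d) Not entailed — the passage has Rosa writing the letter, not Felix.
(e) Not entailed — dropping 'with a cloth' under negation is not valid — the original leaves open that Felix shattered the flask some other way.

(a), (b)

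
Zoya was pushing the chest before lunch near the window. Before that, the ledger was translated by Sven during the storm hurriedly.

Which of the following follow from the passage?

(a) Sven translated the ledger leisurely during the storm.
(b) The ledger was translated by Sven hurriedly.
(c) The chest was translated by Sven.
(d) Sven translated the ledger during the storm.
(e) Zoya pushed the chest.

(a) Not entailed — 'leisurely' adds a manner not in (and inconsistent with) the original.
(b) Entailed — this follows by dropping conjuncts from the translating event's description.
(c) Not entailed — Sven translated the ledger, not the chest; the chest belongs to the pushing event.
(d) Entailed — dropping 'hurriedly' leaves a sub-description the original still satisfies.
(e) Entailed — 'push' is an activity; 'was pushing' entails that some pushing happened, so 'pushed' holds.

(b), (d), (e)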